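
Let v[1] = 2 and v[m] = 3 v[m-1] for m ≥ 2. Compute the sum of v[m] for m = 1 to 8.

v[2] = 3(2) = 6
v[3] = 3(6) = 18
v[4] = 3(18) = 54
v[5] = 3(54) = 162
v[6] = 3(162) = 486
v[7] = 3(486) = 1458
v[8] = 3(1458) = 4374
Sum = 2 + 6 + 18 + 54 + 162 + 486 + 1458 + 4374 = 6560

6560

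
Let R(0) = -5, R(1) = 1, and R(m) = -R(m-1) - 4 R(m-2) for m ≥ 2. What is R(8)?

R(2) = -1 - 4*(-5) = 19
R(3) = -19 - 4*1 = -23
R(4) = -(-23) - 4*19 = -53
R(5) = -(-53) - 4*(-23) = 145
R(6) = -145 - 4*(-53) = 67
R(7) = -67 - 4*145 = -647
R(8) = -(-647) - 4*67 = 379

379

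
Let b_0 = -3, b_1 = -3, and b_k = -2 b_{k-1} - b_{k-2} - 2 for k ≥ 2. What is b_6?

27

b_2 = -2·(-3) - (-3) - 2 = 7
b_3 = -2·7 - (-3) - 2 = -13
b_4 = -2·(-13) - 7 - 2 = 17
b_5 = -2·17 - (-13) - 2 = -23
b_6 = -2·(-23) - 17 - 2 = 27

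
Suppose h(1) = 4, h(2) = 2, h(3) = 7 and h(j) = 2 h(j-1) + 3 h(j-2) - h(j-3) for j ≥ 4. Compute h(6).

143

h(4) = 2*7 + 3*2 - 4 = 16
h(5) = 2*16 + 3*7 - 2 = 51
h(6) = 2*51 + 3*16 - 7 = 143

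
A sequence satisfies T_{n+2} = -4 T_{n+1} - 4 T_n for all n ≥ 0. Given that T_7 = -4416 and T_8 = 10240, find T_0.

Rearranging, T_{n-2} = (T_n + 4 T_{n-1}) / -4.
T_6 = (10240 + 4(-4416)) / -4 = -7424/-4 = 1856
T_5 = (-4416 + 4(1856)) / -4 = 3008/-4 = -752
T_4 = (1856 + 4(-752)) / -4 = -1152/-4 = 288
T_3 = (-752 + 4(288)) / -4 = 400/-4 = -100
T_2 = (288 + 4(-100)) / -4 = -112/-4 = 28
T_1 = (-100 + 4(28)) / -4 = 12/-4 = -3
T_0 = (28 + 4(-3)) / -4 = 16/-4 = -4

-4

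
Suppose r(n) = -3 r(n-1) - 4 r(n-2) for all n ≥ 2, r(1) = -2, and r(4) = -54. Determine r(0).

Let r(0) = z.
r(2) = 6 - 4z
r(3) = -10 + 12z
r(4) = 6 - 20z
So 6 - 20z = -54, giving z = 3.

3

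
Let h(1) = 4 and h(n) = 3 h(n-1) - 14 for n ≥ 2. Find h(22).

-31381059602

The fixed point is -14/(1 - 3) = 7, so h(n) - 7 = 3(h(n-1) - 7).
Hence h(n) = -3·3^{n-1} + 7.
h(22) = -3·3^{21} + 7 = -3·10460353203 + 7 = -31381059602.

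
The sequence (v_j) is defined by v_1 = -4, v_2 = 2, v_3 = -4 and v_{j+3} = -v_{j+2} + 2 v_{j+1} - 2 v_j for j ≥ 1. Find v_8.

v_4 = -(-4) + 2·2 - 2·(-4) = 16
v_5 = -16 + 2·(-4) - 2·2 = -28
v_6 = -(-28) + 2·16 - 2·(-4) = 68
v_7 = -68 + 2·(-28) - 2·16 = -156
v_8 = -(-156) + 2·68 - 2·(-28) = 348

348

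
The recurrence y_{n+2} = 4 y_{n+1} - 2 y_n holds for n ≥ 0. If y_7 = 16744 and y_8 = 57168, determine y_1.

Rearranging, y_{n-2} = (y_n - 4 y_{n-1}) / -2.
y_6 = (57168 - 4·16744) / -2 = -9808/-2 = 4904
y_5 = (16744 - 4·4904) / -2 = -2872/-2 = 1436
y_4 = (4904 - 4·1436) / -2 = -840/-2 = 420
y_3 = (1436 - 4·420) / -2 = -244/-2 = 122
y_2 = (420 - 4·122) / -2 = -68/-2 = 34
y_1 = (122 - 4·34) / -2 = -14/-2 = 7

7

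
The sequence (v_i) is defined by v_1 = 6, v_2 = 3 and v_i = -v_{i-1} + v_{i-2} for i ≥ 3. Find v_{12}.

-63

v_3 = -3 + 6 = 3
v_4 = -3 + 3 = 0
v_5 = -0 + 3 = 3
v_6 = -3 + 0 = -3
v_7 = -(-3) + 3 = 6
v_8 = -6 + (-3) = -9
v_9 = -(-9) + 6 = 15
v_{10} = -15 + (-9) = -24
v_{11} = -(-24) + 15 = 39
v_{12} = -39 + (-24) = -63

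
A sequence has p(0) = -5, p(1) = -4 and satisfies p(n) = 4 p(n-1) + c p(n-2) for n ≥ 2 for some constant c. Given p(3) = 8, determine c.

-3

p(2) = -16 - 5c
p(3) = -64 - 24c
So -64 - 24c = 8, giving c = -3.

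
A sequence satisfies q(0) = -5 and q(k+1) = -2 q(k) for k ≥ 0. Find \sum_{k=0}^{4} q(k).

q(1) = -2*(-5) = 10
q(2) = -2*10 = -20
q(3) = -2*(-20) = 40
q(4) = -2*40 = -80
Sum = (-5) + 10 + (-20) + 40 + (-80) = -55

-55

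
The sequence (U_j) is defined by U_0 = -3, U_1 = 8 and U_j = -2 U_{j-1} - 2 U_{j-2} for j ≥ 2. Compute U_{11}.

U_2 = -2(8) - 2(-3) = -10
U_3 = -2(-10) - 2(8) = 4
U_4 = -2(4) - 2(-10) = 12
U_5 = -2(12) - 2(4) = -32
U_6 = -2(-32) - 2(12) = 40
U_7 = -2(40) - 2(-32) = -16
U_8 = -2(-16) - 2(40) = -48
U_9 = -2(-48) - 2(-16) = 128
U_{10} = -2(128) - 2(-48) = -160
U_{11} = -2(-160) - 2(128) = 64

64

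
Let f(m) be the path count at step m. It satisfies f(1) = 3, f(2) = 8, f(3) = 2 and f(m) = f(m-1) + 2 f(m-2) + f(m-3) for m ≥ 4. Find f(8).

351

f(4) = 2 + 2·8 + 3 = 21
f(5) = 21 + 2·2 + 8 = 33
f(6) = 33 + 2·21 + 2 = 77
f(7) = 77 + 2·33 + 21 = 164
f(8) = 164 + 2·77 + 33 = 351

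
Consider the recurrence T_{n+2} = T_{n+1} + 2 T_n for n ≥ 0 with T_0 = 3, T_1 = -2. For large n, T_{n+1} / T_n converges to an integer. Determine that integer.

2

The characteristic equation is r^2 - r - 2 = 0, which factors as (r - 2)(r + 1) = 0.
So the roots are 2 and -1. Since |2| > |-1| and the coefficient of 2^n is non-zero, the ratio tends to 2.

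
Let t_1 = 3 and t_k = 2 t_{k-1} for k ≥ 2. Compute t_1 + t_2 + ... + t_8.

765

t_2 = 2·3 = 6
t_3 = 2·6 = 12
t_4 = 2·12 = 24
t_5 = 2·24 = 48
t_6 = 2·48 = 96
t_7 = 2·96 = 192
t_8 = 2·192 = 384
Sum = 3 + 6 + 12 + 24 + 48 + 96 + 192 + 384 = 765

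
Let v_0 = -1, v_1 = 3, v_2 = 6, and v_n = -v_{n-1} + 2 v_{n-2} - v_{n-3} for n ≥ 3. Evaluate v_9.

-270

v_3 = -6 + 2*3 - (-1) = 1
v_4 = -1 + 2*6 - 3 = 8
v_5 = -8 + 2*1 - 6 = -12
v_6 = -(-12) + 2*8 - 1 = 27
v_7 = -27 + 2*(-12) - 8 = -59
v_8 = -(-59) + 2*27 - (-12) = 125
v_9 = -125 + 2*(-59) - 27 = -270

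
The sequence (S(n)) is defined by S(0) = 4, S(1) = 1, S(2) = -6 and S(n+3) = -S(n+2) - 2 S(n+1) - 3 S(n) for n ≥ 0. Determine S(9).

136

S(3) = -(-6) - 2(1) - 3(4) = -8
S(4) = -(-8) - 2(-6) - 3(1) = 17
S(5) = -17 - 2(-8) - 3(-6) = 17
S(6) = -17 - 2(17) - 3(-8) = -27
S(7) = -(-27) - 2(17) - 3(17) = -58
S(8) = -(-58) - 2(-27) - 3(17) = 61
S(9) = -61 - 2(-58) - 3(-27) = 136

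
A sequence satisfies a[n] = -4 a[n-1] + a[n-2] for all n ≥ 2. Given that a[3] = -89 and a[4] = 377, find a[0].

1

Rearranging, a[n-2] = a[n] + 4 a[n-1].
a[2] = 377 + 4*(-89) = 21
a[1] = -89 + 4*21 = -5
a[0] = 21 + 4*(-5) = 1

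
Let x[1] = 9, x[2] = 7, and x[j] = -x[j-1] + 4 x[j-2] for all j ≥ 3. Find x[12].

x[3] = -7 + 4·9 = 29
x[4] = -29 + 4·7 = -1
x[5] = -(-1) + 4·29 = 117
x[6] = -117 + 4·(-1) = -121
x[7] = -(-121) + 4·117 = 589
x[8] = -589 + 4·(-121) = -1073
x[9] = -(-1073) + 4·589 = 3429
x[10] = -3429 + 4·(-1073) = -7721
x[11] = -(-7721) + 4·3429 = 21437
x[12] = -21437 + 4·(-7721) = -52321

-52321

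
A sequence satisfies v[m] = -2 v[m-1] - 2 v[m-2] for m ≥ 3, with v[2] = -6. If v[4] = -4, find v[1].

2

Let v[1] = y.
v[3] = 12 - 2y
v[4] = -12 + 4y
So -12 + 4y = -4, giving y = 2.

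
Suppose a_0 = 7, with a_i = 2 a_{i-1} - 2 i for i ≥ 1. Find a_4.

a_1 = 2(7) - 2 = 12
a_2 = 2(12) - 4 = 20
a_3 = 2(20) - 6 = 34
a_4 = 2(34) - 8 = 60

60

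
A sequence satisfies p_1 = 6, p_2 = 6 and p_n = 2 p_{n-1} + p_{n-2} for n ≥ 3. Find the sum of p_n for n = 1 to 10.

14268

p_3 = 2(6) + 6 = 18
p_4 = 2(18) + 6 = 42
p_5 = 2(42) + 18 = 102
p_6 = 2(102) + 42 = 246
p_7 = 2(246) + 102 = 594
p_8 = 2(594) + 246 = 1434
p_9 = 2(1434) + 594 = 3462
p_{10} = 2(3462) + 1434 = 8358
Sum = 6 + 6 + 18 + 42 + 102 + 246 + 594 + 1434 + 3462 + 8358 = 14268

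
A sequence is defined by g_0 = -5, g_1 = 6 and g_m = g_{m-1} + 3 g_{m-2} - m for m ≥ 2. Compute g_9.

-1274

g_2 = 6 + 3*(-5) - 2 = -11
g_3 = (-11) + 3*6 - 3 = 4
g_4 = 4 + 3*(-11) - 4 = -33
g_5 = (-33) + 3*4 - 5 = -26
g_6 = (-26) + 3*(-33) - 6 = -131
g_7 = (-131) + 3*(-26) - 7 = -216
g_8 = (-216) + 3*(-131) - 8 = -617
g_9 = (-617) + 3*(-216) - 9 = -1274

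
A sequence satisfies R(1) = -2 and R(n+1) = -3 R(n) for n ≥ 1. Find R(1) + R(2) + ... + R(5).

R(2) = -3·(-2) = 6
R(3) = -3·6 = -18
R(4) = -3·(-18) = 54
R(5) = -3·54 = -162
Sum = (-2) + 6 + (-18) + 54 + (-162) = -122

-122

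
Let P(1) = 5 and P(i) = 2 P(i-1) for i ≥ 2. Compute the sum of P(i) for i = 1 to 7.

P(2) = 2·5 = 10
P(3) = 2·10 = 20
P(4) = 2·20 = 40
P(5) = 2·40 = 80
P(6) = 2·80 = 160
P(7) = 2·160 = 320
Sum = 5 + 10 + 20 + 40 + 80 + 160 + 320 = 635

635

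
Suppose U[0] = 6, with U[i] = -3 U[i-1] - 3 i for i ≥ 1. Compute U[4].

528

U[1] = -3(6) - 3 = -21
U[2] = -3(-21) - 6 = 57
U[3] = -3(57) - 9 = -180
U[4] = -3(-180) - 12 = 528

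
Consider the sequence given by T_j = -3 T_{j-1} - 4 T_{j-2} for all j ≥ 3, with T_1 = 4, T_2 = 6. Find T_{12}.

T_3 = -3(6) - 4(4) = -34
T_4 = -3(-34) - 4(6) = 78
T_5 = -3(78) - 4(-34) = -98
T_6 = -3(-98) - 4(78) = -18
T_7 = -3(-18) - 4(-98) = 446
T_8 = -3(446) - 4(-18) = -1266
T_9 = -3(-1266) - 4(446) = 2014
T_{10} = -3(2014) - 4(-1266) = -978
T_{11} = -3(-978) - 4(2014) = -5122
T_{12} = -3(-5122) - 4(-978) = 19278

19278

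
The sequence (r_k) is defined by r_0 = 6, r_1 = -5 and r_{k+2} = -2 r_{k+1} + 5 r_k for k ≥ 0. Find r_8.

56110

r_2 = -2*(-5) + 5*6 = 40
r_3 = -2*40 + 5*(-5) = -105
r_4 = -2*(-105) + 5*40 = 410
r_5 = -2*410 + 5*(-105) = -1345
r_6 = -2*(-1345) + 5*410 = 4740
r_7 = -2*4740 + 5*(-1345) = -16205
r_8 = -2*(-16205) + 5*4740 = 56110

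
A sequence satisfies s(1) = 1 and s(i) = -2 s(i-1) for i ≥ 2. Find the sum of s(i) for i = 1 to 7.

s(2) = -2·1 = -2
s(3) = -2·(-2) = 4
s(4) = -2·4 = -8
s(5) = -2·(-8) = 16
s(6) = -2·16 = -32
s(7) = -2·(-32) = 64
Sum = 1 + (-2) + 4 + (-8) + 16 + (-32) + 64 = 43

43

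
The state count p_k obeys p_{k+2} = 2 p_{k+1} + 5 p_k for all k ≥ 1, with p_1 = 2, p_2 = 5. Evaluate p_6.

p_3 = 2·5 + 5·2 = 20
p_4 = 2·20 + 5·5 = 65
p_5 = 2·65 + 5·20 = 230
p_6 = 2·230 + 5·65 = 785

785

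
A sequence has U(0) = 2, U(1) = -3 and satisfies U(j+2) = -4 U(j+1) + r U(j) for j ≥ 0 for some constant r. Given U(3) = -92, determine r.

U(2) = 12 + 2r
U(3) = -48 - 11r
So -48 - 11r = -92, giving r = 4.

4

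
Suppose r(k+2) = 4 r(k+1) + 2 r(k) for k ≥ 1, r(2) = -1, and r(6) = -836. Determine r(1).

-3

Let r(1) = v.
r(3) = -4 + 2v
r(4) = -18 + 8v
r(5) = -80 + 36v
r(6) = -356 + 160v
So -356 + 160v = -836, giving v = -3.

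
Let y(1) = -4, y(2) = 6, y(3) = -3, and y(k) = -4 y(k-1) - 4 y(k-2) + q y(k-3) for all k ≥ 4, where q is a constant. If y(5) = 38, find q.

-1

y(4) = -12 - 4q
y(5) = 60 + 22q
So 60 + 22q = 38, giving q = -1.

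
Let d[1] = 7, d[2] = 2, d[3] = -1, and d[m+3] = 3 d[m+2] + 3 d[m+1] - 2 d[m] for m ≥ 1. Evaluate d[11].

-100024

d[4] = 3*(-1) + 3*2 - 2*7 = -11
d[5] = 3*(-11) + 3*(-1) - 2*2 = -40
d[6] = 3*(-40) + 3*(-11) - 2*(-1) = -151
d[7] = 3*(-151) + 3*(-40) - 2*(-11) = -551
d[8] = 3*(-551) + 3*(-151) - 2*(-40) = -2026
d[9] = 3*(-2026) + 3*(-551) - 2*(-151) = -7429
d[10] = 3*(-7429) + 3*(-2026) - 2*(-551) = -27263
d[11] = 3*(-27263) + 3*(-7429) - 2*(-2026) = -100024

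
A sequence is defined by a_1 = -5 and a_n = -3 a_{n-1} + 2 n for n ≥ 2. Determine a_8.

a_2 = -3·(-5) + 4 = 19
a_3 = -3·19 + 6 = -51
a_4 = -3·(-51) + 8 = 161
a_5 = -3·161 + 10 = -473
a_6 = -3·(-473) + 12 = 1431
a_7 = -3·1431 + 14 = -4279
a_8 = -3·(-4279) + 16 = 12853

12853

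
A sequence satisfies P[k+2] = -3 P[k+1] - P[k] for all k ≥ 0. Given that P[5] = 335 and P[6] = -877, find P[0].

Rearranging, P[k-2] = -(P[k] + 3 P[k-1]).
P[4] = -(-877 + 3*335) = -128
P[3] = -(335 + 3*(-128)) = 49
P[2] = -(-128 + 3*49) = -19
P[1] = -(49 + 3*(-19)) = 8
P[0] = -(-19 + 3*8) = -5

-5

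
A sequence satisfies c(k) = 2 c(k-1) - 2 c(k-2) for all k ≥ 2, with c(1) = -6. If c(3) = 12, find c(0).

-6

Let c(0) = w.
c(2) = -12 - 2w
c(3) = -12 - 4w
So -12 - 4w = 12, giving w = -6.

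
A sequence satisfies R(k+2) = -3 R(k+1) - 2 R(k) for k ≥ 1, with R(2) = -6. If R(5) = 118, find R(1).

Let R(1) = w.
R(3) = 18 - 2w
R(4) = -42 + 6w
R(5) = 90 - 14w
So 90 - 14w = 118, giving w = -2.

-2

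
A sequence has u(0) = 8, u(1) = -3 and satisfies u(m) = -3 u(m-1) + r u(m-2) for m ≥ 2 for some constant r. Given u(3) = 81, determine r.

u(2) = 9 + 8r
u(3) = -27 - 27r
So -27 - 27r = 81, giving r = -4.

-4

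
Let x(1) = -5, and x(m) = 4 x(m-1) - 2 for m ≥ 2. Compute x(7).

-23210

x(2) = 4(-5) - 2 = -22
x(3) = 4(-22) - 2 = -90
x(4) = 4(-90) - 2 = -362
x(5) = 4(-362) - 2 = -1450
x(6) = 4(-1450) - 2 = -5802
x(7) = 4(-5802) - 2 = -23210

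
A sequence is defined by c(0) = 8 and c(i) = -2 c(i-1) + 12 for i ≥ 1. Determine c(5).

c(1) = -2·8 + 12 = -4
c(2) = -2·(-4) + 12 = 20
c(3) = -2·20 + 12 = -28
c(4) = -2·(-28) + 12 = 68
c(5) = -2·68 + 12 = -124

-124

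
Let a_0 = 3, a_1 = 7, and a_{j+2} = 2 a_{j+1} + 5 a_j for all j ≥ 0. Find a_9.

160167

a_2 = 2(7) + 5(3) = 29
a_3 = 2(29) + 5(7) = 93
a_4 = 2(93) + 5(29) = 331
a_5 = 2(331) + 5(93) = 1127
a_6 = 2(1127) + 5(331) = 3909
a_7 = 2(3909) + 5(1127) = 13453
a_8 = 2(13453) + 5(3909) = 46451
a_9 = 2(46451) + 5(13453) = 160167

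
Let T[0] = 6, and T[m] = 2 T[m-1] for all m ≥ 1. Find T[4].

T[1] = 2·6 = 12
T[2] = 2·12 = 24
T[3] = 2·24 = 48
T[4] = 2·48 = 96

96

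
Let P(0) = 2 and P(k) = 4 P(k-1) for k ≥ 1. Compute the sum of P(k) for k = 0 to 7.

43690

P(1) = 4(2) = 8
P(2) = 4(8) = 32
P(3) = 4(32) = 128
P(4) = 4(128) = 512
P(5) = 4(512) = 2048
P(6) = 4(2048) = 8192
P(7) = 4(8192) = 32768
Sum = 2 + 8 + 32 + 128 + 512 + 2048 + 8192 + 32768 = 43690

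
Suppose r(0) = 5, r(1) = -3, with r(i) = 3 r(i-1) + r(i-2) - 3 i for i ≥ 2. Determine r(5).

r(2) = 3(-3) + 5 - 6 = -10
r(3) = 3(-10) + (-3) - 9 = -42
r(4) = 3(-42) + (-10) - 12 = -148
r(5) = 3(-148) + (-42) - 15 = -501

-501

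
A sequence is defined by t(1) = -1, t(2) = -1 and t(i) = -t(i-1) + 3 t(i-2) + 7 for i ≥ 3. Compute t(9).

t(3) = -(-1) + 3*(-1) + 7 = 5
t(4) = -5 + 3*(-1) + 7 = -1
t(5) = -(-1) + 3*5 + 7 = 23
t(6) = -23 + 3*(-1) + 7 = -19
t(7) = -(-19) + 3*23 + 7 = 95
t(8) = -95 + 3*(-19) + 7 = -145
t(9) = -(-145) + 3*95 + 7 = 437

437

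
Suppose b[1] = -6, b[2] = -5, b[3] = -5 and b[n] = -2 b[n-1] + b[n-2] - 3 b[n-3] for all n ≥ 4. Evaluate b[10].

b[4] = -2·(-5) + (-5) - 3·(-6) = 23
b[5] = -2·23 + (-5) - 3·(-5) = -36
b[6] = -2·(-36) + 23 - 3·(-5) = 110
b[7] = -2·110 + (-36) - 3·23 = -325
b[8] = -2·(-325) + 110 - 3·(-36) = 868
b[9] = -2·868 + (-325) - 3·110 = -2391
b[10] = -2·(-2391) + 868 - 3·(-325) = 6625

6625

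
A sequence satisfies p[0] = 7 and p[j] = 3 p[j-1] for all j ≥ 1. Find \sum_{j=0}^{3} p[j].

280

p[1] = 3*7 = 21
p[2] = 3*21 = 63
p[3] = 3*63 = 189
Sum = 7 + 21 + 63 + 189 = 280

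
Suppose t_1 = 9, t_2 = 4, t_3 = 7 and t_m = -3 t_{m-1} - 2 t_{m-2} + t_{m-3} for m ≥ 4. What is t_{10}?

-545

t_4 = -3*7 - 2*4 + 9 = -20
t_5 = -3*(-20) - 2*7 + 4 = 50
t_6 = -3*50 - 2*(-20) + 7 = -103
t_7 = -3*(-103) - 2*50 + (-20) = 189
t_8 = -3*189 - 2*(-103) + 50 = -311
t_9 = -3*(-311) - 2*189 + (-103) = 452
t_{10} = -3*452 - 2*(-311) + 189 = -545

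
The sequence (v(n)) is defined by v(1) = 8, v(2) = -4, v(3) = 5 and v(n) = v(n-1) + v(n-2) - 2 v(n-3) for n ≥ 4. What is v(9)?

33

v(4) = 5 + (-4) - 2·8 = -15
v(5) = (-15) + 5 - 2·(-4) = -2
v(6) = (-2) + (-15) - 2·5 = -27
v(7) = (-27) + (-2) - 2·(-15) = 1
v(8) = 1 + (-27) - 2·(-2) = -22
v(9) = (-22) + 1 - 2·(-27) = 33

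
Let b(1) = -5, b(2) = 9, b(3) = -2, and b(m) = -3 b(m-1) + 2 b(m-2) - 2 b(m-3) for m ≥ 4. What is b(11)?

b(4) = -3(-2) + 2(9) - 2(-5) = 34
b(5) = -3(34) + 2(-2) - 2(9) = -124
b(6) = -3(-124) + 2(34) - 2(-2) = 444
b(7) = -3(444) + 2(-124) - 2(34) = -1648
b(8) = -3(-1648) + 2(444) - 2(-124) = 6080
b(9) = -3(6080) + 2(-1648) - 2(444) = -22424
b(10) = -3(-22424) + 2(6080) - 2(-1648) = 82728
b(11) = -3(82728) + 2(-22424) - 2(6080) = -305192

-305192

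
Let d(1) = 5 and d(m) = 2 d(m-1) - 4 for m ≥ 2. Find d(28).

The fixed point is -4/(1 - 2) = 4, so d(m) - 4 = 2(d(m-1) - 4).
Hence d(m) = 1·2^{m-1} + 4.
d(28) = 1·2^{27} + 4 = 1·134217728 + 4 = 134217732.

134217732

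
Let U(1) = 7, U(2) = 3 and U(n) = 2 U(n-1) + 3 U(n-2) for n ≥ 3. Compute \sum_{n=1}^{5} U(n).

307

U(3) = 2*3 + 3*7 = 27
U(4) = 2*27 + 3*3 = 63
U(5) = 2*63 + 3*27 = 207
Sum = 7 + 3 + 27 + 63 + 207 = 307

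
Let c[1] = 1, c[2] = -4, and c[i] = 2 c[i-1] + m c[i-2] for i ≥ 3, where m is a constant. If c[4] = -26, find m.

5

c[3] = -8 + m
c[4] = -16 - 2m
So -16 - 2m = -26, giving m = 5.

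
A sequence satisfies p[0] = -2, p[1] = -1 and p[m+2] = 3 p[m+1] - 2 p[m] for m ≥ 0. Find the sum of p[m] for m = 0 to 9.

993

p[2] = 3·(-1) - 2·(-2) = 1
p[3] = 3·1 - 2·(-1) = 5
p[4] = 3·5 - 2·1 = 13
p[5] = 3·13 - 2·5 = 29
p[6] = 3·29 - 2·13 = 61
p[7] = 3·61 - 2·29 = 125
p[8] = 3·125 - 2·61 = 253
p[9] = 3·253 - 2·125 = 509
Sum = (-2) + (-1) + 1 + 5 + 13 + 29 + 61 + 125 + 253 + 509 = 993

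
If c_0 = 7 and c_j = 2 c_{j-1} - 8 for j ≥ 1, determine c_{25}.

-33554424

The fixed point is -8/(1 - 2) = 8, so c_j - 8 = 2(c_{j-1} - 8).
Hence c_j = -1·2^j + 8.
c_{25} = -1·2^{25} + 8 = -1·33554432 + 8 = -33554424.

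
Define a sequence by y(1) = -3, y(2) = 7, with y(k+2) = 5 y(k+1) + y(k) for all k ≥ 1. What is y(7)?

y(3) = 5·7 + (-3) = 32
y(4) = 5·32 + 7 = 167
y(5) = 5·167 + 32 = 867
y(6) = 5·867 + 167 = 4502
y(7) = 5·4502 + 867 = 23377

23377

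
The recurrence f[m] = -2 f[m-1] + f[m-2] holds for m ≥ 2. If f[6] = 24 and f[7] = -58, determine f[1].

-2

Rearranging, f[m-2] = f[m] + 2 f[m-1].
f[5] = -58 + 2*24 = -10
f[4] = 24 + 2*(-10) = 4
f[3] = -10 + 2*4 = -2
f[2] = 4 + 2*(-2) = 0
f[1] = -2 + 2*0 = -2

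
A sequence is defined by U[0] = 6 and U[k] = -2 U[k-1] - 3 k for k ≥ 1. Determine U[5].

-219

U[1] = -2·6 - 3 = -15
U[2] = -2·(-15) - 6 = 24
U[3] = -2·24 - 9 = -57
U[4] = -2·(-57) - 12 = 102
U[5] = -2·102 - 15 = -219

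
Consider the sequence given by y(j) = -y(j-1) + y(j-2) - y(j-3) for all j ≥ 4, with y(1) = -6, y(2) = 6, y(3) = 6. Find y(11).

y(4) = -6 + 6 - (-6) = 6
y(5) = -6 + 6 - 6 = -6
y(6) = -(-6) + 6 - 6 = 6
y(7) = -6 + (-6) - 6 = -18
y(8) = -(-18) + 6 - (-6) = 30
y(9) = -30 + (-18) - 6 = -54
y(10) = -(-54) + 30 - (-18) = 102
y(11) = -102 + (-54) - 30 = -186

-186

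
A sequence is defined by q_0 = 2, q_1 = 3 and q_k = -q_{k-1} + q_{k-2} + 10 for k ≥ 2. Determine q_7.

-17

q_2 = -3 + 2 + 10 = 9
q_3 = -9 + 3 + 10 = 4
q_4 = -4 + 9 + 10 = 15
q_5 = -15 + 4 + 10 = -1
q_6 = -(-1) + 15 + 10 = 26
q_7 = -26 + (-1) + 10 = -17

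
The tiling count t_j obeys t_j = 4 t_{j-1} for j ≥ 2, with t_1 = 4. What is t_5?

1024

t_2 = 4(4) = 16
t_3 = 4(16) = 64
t_4 = 4(64) = 256
t_5 = 4(256) = 1024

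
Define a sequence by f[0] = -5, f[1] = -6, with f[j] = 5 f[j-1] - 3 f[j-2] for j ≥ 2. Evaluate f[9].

f[2] = 5·(-6) - 3·(-5) = -15
f[3] = 5·(-15) - 3·(-6) = -57
f[4] = 5·(-57) - 3·(-15) = -240
f[5] = 5·(-240) - 3·(-57) = -1029
f[6] = 5·(-1029) - 3·(-240) = -4425
f[7] = 5·(-4425) - 3·(-1029) = -19038
f[8] = 5·(-19038) - 3·(-4425) = -81915
f[9] = 5·(-81915) - 3·(-19038) = -352461

-352461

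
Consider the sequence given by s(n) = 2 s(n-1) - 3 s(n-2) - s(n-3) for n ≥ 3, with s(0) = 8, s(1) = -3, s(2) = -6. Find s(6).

88

s(3) = 2*(-6) - 3*(-3) - 8 = -11
s(4) = 2*(-11) - 3*(-6) - (-3) = -1
s(5) = 2*(-1) - 3*(-11) - (-6) = 37
s(6) = 2*37 - 3*(-1) - (-11) = 88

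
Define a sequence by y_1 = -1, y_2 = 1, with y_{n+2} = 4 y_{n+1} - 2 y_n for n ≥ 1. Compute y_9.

10352

y_3 = 4·1 - 2·(-1) = 6
y_4 = 4·6 - 2·1 = 22
y_5 = 4·22 - 2·6 = 76
y_6 = 4·76 - 2·22 = 260
y_7 = 4·260 - 2·76 = 888
y_8 = 4·888 - 2·260 = 3032
y_9 = 4·3032 - 2·888 = 10352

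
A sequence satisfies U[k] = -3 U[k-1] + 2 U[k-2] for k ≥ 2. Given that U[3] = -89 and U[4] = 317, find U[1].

-7

Rearranging, U[k-2] = (U[k] + 3 U[k-1]) / 2.
U[2] = (317 + 3*(-89)) / 2 = 50/2 = 25
U[1] = (-89 + 3*25) / 2 = -14/2 = -7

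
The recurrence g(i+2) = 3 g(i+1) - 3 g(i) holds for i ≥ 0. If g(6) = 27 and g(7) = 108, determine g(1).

Rearranging, g(i-2) = (g(i) - 3 g(i-1)) / -3.
g(5) = (108 - 3*27) / -3 = 27/-3 = -9
g(4) = (27 - 3*(-9)) / -3 = 54/-3 = -18
g(3) = (-9 - 3*(-18)) / -3 = 45/-3 = -15
g(2) = (-18 - 3*(-15)) / -3 = 27/-3 = -9
g(1) = (-15 - 3*(-9)) / -3 = 12/-3 = -4

-4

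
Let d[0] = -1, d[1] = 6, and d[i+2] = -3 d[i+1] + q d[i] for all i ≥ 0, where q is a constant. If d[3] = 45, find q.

-1

d[2] = -18 - q
d[3] = 54 + 9q
So 54 + 9q = 45, giving q = -1.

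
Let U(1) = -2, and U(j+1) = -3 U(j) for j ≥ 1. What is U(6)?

U(2) = -3·(-2) = 6
U(3) = -3·6 = -18
U(4) = -3·(-18) = 54
U(5) = -3·54 = -162
U(6) = -3·(-162) = 486

486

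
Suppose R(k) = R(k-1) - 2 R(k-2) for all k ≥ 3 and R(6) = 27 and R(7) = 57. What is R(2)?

9

Rearranging, R(k-2) = (R(k) - R(k-1)) / -2.
R(5) = (57 - 27) / -2 = 30/-2 = -15
R(4) = (27 - (-15)) / -2 = 42/-2 = -21
R(3) = (-15 - (-21)) / -2 = 6/-2 = -3
R(2) = (-21 - (-3)) / -2 = -18/-2 = 9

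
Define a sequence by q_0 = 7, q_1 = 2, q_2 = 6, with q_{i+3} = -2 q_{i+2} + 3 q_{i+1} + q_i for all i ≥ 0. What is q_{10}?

q_3 = -2·6 + 3·2 + 7 = 1
q_4 = -2·1 + 3·6 + 2 = 18
q_5 = -2·18 + 3·1 + 6 = -27
q_6 = -2·(-27) + 3·18 + 1 = 109
q_7 = -2·109 + 3·(-27) + 18 = -281
q_8 = -2·(-281) + 3·109 + (-27) = 862
q_9 = -2·862 + 3·(-281) + 109 = -2458
q_{10} = -2·(-2458) + 3·862 + (-281) = 7221

7221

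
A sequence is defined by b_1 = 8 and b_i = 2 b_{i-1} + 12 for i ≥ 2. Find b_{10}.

b_2 = 2(8) + 12 = 28
b_3 = 2(28) + 12 = 68
b_4 = 2(68) + 12 = 148
b_5 = 2(148) + 12 = 308
b_6 = 2(308) + 12 = 628
b_7 = 2(628) + 12 = 1268
b_8 = 2(1268) + 12 = 2548
b_9 = 2(2548) + 12 = 5108
b_{10} = 2(5108) + 12 = 10228

10228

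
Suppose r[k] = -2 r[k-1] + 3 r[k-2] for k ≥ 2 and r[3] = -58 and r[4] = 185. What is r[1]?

Rearranging, r[k-2] = (r[k] + 2 r[k-1]) / 3.
r[2] = (185 + 2*(-58)) / 3 = 69/3 = 23
r[1] = (-58 + 2*23) / 3 = -12/3 = -4

-4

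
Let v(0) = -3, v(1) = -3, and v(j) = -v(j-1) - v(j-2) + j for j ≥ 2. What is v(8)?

10

v(2) = -(-3) - (-3) + 2 = 8
v(3) = -8 - (-3) + 3 = -2
v(4) = -(-2) - 8 + 4 = -2
v(5) = -(-2) - (-2) + 5 = 9
v(6) = -9 - (-2) + 6 = -1
v(7) = -(-1) - 9 + 7 = -1
v(8) = -(-1) - (-1) + 8 = 10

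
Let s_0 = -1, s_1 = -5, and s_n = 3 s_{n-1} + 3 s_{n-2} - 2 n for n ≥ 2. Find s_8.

s_2 = 3(-5) + 3(-1) - 4 = -22
s_3 = 3(-22) + 3(-5) - 6 = -87
s_4 = 3(-87) + 3(-22) - 8 = -335
s_5 = 3(-335) + 3(-87) - 10 = -1276
s_6 = 3(-1276) + 3(-335) - 12 = -4845
s_7 = 3(-4845) + 3(-1276) - 14 = -18377
s_8 = 3(-18377) + 3(-4845) - 16 = -69682

-69682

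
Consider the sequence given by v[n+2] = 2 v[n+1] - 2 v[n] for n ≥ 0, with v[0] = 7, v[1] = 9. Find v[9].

v[2] = 2(9) - 2(7) = 4
v[3] = 2(4) - 2(9) = -10
v[4] = 2(-10) - 2(4) = -28
v[5] = 2(-28) - 2(-10) = -36
v[6] = 2(-36) - 2(-28) = -16
v[7] = 2(-16) - 2(-36) = 40
v[8] = 2(40) - 2(-16) = 112
v[9] = 2(112) - 2(40) = 144

144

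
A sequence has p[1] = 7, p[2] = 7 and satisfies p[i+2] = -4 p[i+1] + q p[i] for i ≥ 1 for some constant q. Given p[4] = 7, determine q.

p[3] = -28 + 7q
p[4] = 112 - 21q
So 112 - 21q = 7, giving q = 5.

5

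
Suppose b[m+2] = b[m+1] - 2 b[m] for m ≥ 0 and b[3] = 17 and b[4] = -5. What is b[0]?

Rearranging, b[m-2] = (b[m] - b[m-1]) / -2.
b[2] = (-5 - 17) / -2 = -22/-2 = 11
b[1] = (17 - 11) / -2 = 6/-2 = -3
b[0] = (11 - (-3)) / -2 = 14/-2 = -7

-7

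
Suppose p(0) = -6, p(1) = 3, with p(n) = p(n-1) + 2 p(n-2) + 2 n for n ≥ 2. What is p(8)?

241

p(2) = 3 + 2*(-6) + 4 = -5
p(3) = (-5) + 2*3 + 6 = 7
p(4) = 7 + 2*(-5) + 8 = 5
p(5) = 5 + 2*7 + 10 = 29
p(6) = 29 + 2*5 + 12 = 51
p(7) = 51 + 2*29 + 14 = 123
p(8) = 123 + 2*51 + 16 = 241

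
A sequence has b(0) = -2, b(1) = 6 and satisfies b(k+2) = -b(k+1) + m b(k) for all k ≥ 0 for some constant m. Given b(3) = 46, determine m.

b(2) = -6 - 2m
b(3) = 6 + 8m
So 6 + 8m = 46, giving m = 5.

5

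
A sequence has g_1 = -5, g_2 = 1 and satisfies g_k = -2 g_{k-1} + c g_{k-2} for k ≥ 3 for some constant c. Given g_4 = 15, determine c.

g_3 = -2 - 5c
g_4 = 4 + 11c
So 4 + 11c = 15, giving c = 1.

1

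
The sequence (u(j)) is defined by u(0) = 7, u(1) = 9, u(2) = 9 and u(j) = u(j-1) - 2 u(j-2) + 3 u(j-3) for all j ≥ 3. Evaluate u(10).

u(3) = 9 - 2(9) + 3(7) = 12
u(4) = 12 - 2(9) + 3(9) = 21
u(5) = 21 - 2(12) + 3(9) = 24
u(6) = 24 - 2(21) + 3(12) = 18
u(7) = 18 - 2(24) + 3(21) = 33
u(8) = 33 - 2(18) + 3(24) = 69
u(9) = 69 - 2(33) + 3(18) = 57
u(10) = 57 - 2(69) + 3(33) = 18

18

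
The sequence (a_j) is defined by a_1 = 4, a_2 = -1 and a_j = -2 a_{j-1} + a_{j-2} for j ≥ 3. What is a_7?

a_3 = -2*(-1) + 4 = 6
a_4 = -2*6 + (-1) = -13
a_5 = -2*(-13) + 6 = 32
a_6 = -2*32 + (-13) = -77
a_7 = -2*(-77) + 32 = 186

186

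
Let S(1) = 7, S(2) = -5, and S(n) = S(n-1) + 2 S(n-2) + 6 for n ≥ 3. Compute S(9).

S(3) = (-5) + 2(7) + 6 = 15
S(4) = 15 + 2(-5) + 6 = 11
S(5) = 11 + 2(15) + 6 = 47
S(6) = 47 + 2(11) + 6 = 75
S(7) = 75 + 2(47) + 6 = 175
S(8) = 175 + 2(75) + 6 = 331
S(9) = 331 + 2(175) + 6 = 687

687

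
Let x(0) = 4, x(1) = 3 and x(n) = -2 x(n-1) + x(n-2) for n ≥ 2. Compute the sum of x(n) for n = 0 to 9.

943

x(2) = -2·3 + 4 = -2
x(3) = -2·(-2) + 3 = 7
x(4) = -2·7 + (-2) = -16
x(5) = -2·(-16) + 7 = 39
x(6) = -2·39 + (-16) = -94
x(7) = -2·(-94) + 39 = 227
x(8) = -2·227 + (-94) = -548
x(9) = -2·(-548) + 227 = 1323
Sum = 4 + 3 + (-2) + 7 + (-16) + 39 + (-94) + 227 + (-548) + 1323 = 943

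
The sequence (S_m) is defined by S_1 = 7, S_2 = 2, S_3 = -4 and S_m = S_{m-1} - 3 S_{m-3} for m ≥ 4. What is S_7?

S_4 = (-4) - 3*7 = -25
S_5 = (-25) - 3*2 = -31
S_6 = (-31) - 3*(-4) = -19
S_7 = (-19) - 3*(-25) = 56

56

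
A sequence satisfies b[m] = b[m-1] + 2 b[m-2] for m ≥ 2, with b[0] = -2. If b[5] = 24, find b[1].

4

Let b[1] = y.
b[2] = -4 + y
b[3] = -4 + 3y
b[4] = -12 + 5y
b[5] = -20 + 11y
So -20 + 11y = 24, giving y = 4.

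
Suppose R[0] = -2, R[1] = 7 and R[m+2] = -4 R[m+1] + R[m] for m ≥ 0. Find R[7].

40895

R[2] = -4(7) + (-2) = -30
R[3] = -4(-30) + 7 = 127
R[4] = -4(127) + (-30) = -538
R[5] = -4(-538) + 127 = 2279
R[6] = -4(2279) + (-538) = -9654
R[7] = -4(-9654) + 2279 = 40895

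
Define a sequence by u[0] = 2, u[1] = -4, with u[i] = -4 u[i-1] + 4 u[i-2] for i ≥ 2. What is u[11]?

u[2] = -4(-4) + 4(2) = 24
u[3] = -4(24) + 4(-4) = -112
u[4] = -4(-112) + 4(24) = 544
u[5] = -4(544) + 4(-112) = -2624
u[6] = -4(-2624) + 4(544) = 12672
u[7] = -4(12672) + 4(-2624) = -61184
u[8] = -4(-61184) + 4(12672) = 295424
u[9] = -4(295424) + 4(-61184) = -1426432
u[10] = -4(-1426432) + 4(295424) = 6887424
u[11] = -4(6887424) + 4(-1426432) = -33255424

-33255424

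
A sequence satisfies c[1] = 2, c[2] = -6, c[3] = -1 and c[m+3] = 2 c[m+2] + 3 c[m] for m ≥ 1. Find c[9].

c[4] = 2(-1) + 3(2) = 4
c[5] = 2(4) + 3(-6) = -10
c[6] = 2(-10) + 3(-1) = -23
c[7] = 2(-23) + 3(4) = -34
c[8] = 2(-34) + 3(-10) = -98
c[9] = 2(-98) + 3(-23) = -265

-265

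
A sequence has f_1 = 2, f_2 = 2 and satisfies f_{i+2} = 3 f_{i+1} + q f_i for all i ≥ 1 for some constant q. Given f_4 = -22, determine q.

f_3 = 6 + 2q
f_4 = 18 + 8q
So 18 + 8q = -22, giving q = -5.

-5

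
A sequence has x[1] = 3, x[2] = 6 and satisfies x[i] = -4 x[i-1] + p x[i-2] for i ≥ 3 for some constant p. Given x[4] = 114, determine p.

-3

x[3] = -24 + 3p
x[4] = 96 - 6p
So 96 - 6p = 114, giving p = -3.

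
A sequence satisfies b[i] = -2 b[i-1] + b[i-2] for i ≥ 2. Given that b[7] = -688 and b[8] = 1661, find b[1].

Rearranging, b[i-2] = b[i] + 2 b[i-1].
b[6] = 1661 + 2(-688) = 285
b[5] = -688 + 2(285) = -118
b[4] = 285 + 2(-118) = 49
b[3] = -118 + 2(49) = -20
b[2] = 49 + 2(-20) = 9
b[1] = -20 + 2(9) = -2

-2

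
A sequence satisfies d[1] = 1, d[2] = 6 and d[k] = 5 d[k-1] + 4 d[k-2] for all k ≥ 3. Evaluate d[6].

d[3] = 5(6) + 4(1) = 34
d[4] = 5(34) + 4(6) = 194
d[5] = 5(194) + 4(34) = 1106
d[6] = 5(1106) + 4(194) = 6306

6306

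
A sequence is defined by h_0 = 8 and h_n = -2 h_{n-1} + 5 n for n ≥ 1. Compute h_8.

h_1 = -2*8 + 5 = -11
h_2 = -2*(-11) + 10 = 32
h_3 = -2*32 + 15 = -49
h_4 = -2*(-49) + 20 = 118
h_5 = -2*118 + 25 = -211
h_6 = -2*(-211) + 30 = 452
h_7 = -2*452 + 35 = -869
h_8 = -2*(-869) + 40 = 1778

1778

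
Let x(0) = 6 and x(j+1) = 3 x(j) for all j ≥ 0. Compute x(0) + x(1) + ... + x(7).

x(1) = 3*6 = 18
x(2) = 3*18 = 54
x(3) = 3*54 = 162
x(4) = 3*162 = 486
x(5) = 3*486 = 1458
x(6) = 3*1458 = 4374
x(7) = 3*4374 = 13122
Sum = 6 + 18 + 54 + 162 + 486 + 1458 + 4374 + 13122 = 19680

19680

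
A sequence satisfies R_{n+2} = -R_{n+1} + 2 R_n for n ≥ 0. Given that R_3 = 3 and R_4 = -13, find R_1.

Rearranging, R_{n-2} = (R_n + R_{n-1}) / 2.
R_2 = (-13 + 3) / 2 = -10/2 = -5
R_1 = (3 + (-5)) / 2 = -2/2 = -1

-1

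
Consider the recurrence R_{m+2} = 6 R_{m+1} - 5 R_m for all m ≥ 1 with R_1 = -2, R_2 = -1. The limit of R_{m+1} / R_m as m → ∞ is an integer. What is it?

5

The characteristic equation is r^2 - 6r + 5 = 0, which factors as (r - 5)(r - 1) = 0.
So the roots are 5 and 1. Since |5| > |1| and the coefficient of 5^m is non-zero, the ratio tends to 5.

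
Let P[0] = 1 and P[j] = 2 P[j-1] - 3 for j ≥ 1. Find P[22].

-8388605

The fixed point is -3/(1 - 2) = 3, so P[j] - 3 = 2(P[j-1] - 3).
Hence P[j] = -2·2^j + 3.
P[22] = -2·2^{22} + 3 = -2·4194304 + 3 = -8388605.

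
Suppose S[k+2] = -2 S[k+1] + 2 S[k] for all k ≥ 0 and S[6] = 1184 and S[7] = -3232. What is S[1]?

Rearranging, S[k-2] = (S[k] + 2 S[k-1]) / 2.
S[5] = (-3232 + 2(1184)) / 2 = -864/2 = -432
S[4] = (1184 + 2(-432)) / 2 = 320/2 = 160
S[3] = (-432 + 2(160)) / 2 = -112/2 = -56
S[2] = (160 + 2(-56)) / 2 = 48/2 = 24
S[1] = (-56 + 2(24)) / 2 = -8/2 = -4

-4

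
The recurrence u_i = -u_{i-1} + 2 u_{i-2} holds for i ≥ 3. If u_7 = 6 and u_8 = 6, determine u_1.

6

Rearranging, u_{i-2} = (u_i + u_{i-1}) / 2.
u_6 = (6 + 6) / 2 = 12/2 = 6
u_5 = (6 + 6) / 2 = 12/2 = 6
u_4 = (6 + 6) / 2 = 12/2 = 6
u_3 = (6 + 6) / 2 = 12/2 = 6
u_2 = (6 + 6) / 2 = 12/2 = 6
u_1 = (6 + 6) / 2 = 12/2 = 6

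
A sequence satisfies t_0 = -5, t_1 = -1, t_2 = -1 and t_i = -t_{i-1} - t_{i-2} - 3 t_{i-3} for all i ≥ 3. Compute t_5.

t_3 = -(-1) - (-1) - 3(-5) = 17
t_4 = -17 - (-1) - 3(-1) = -13
t_5 = -(-13) - 17 - 3(-1) = -1

-1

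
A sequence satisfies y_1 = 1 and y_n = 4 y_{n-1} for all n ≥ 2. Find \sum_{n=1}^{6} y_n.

y_2 = 4·1 = 4
y_3 = 4·4 = 16
y_4 = 4·16 = 64
y_5 = 4·64 = 256
y_6 = 4·256 = 1024
Sum = 1 + 4 + 16 + 64 + 256 + 1024 = 1365

1365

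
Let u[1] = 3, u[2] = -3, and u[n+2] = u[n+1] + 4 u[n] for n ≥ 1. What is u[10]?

1797

u[3] = (-3) + 4*3 = 9
u[4] = 9 + 4*(-3) = -3
u[5] = (-3) + 4*9 = 33
u[6] = 33 + 4*(-3) = 21
u[7] = 21 + 4*33 = 153
u[8] = 153 + 4*21 = 237
u[9] = 237 + 4*153 = 849
u[10] = 849 + 4*237 = 1797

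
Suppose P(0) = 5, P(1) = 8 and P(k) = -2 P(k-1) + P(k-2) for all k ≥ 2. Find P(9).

P(2) = -2·8 + 5 = -11
P(3) = -2·(-11) + 8 = 30
P(4) = -2·30 + (-11) = -71
P(5) = -2·(-71) + 30 = 172
P(6) = -2·172 + (-71) = -415
P(7) = -2·(-415) + 172 = 1002
P(8) = -2·1002 + (-415) = -2419
P(9) = -2·(-2419) + 1002 = 5840

5840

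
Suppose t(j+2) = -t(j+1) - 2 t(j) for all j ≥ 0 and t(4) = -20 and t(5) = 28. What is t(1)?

Rearranging, t(j-2) = (t(j) + t(j-1)) / -2.
t(3) = (28 + (-20)) / -2 = 8/-2 = -4
t(2) = (-20 + (-4)) / -2 = -24/-2 = 12
t(1) = (-4 + 12) / -2 = 8/-2 = -4

-4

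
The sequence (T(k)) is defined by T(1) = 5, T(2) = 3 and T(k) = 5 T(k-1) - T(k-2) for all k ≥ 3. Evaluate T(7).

5165

T(3) = 5*3 - 5 = 10
T(4) = 5*10 - 3 = 47
T(5) = 5*47 - 10 = 225
T(6) = 5*225 - 47 = 1078
T(7) = 5*1078 - 225 = 5165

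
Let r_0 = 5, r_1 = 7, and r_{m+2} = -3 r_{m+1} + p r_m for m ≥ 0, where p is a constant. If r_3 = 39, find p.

3

r_2 = -21 + 5p
r_3 = 63 - 8p
So 63 - 8p = 39, giving p = 3.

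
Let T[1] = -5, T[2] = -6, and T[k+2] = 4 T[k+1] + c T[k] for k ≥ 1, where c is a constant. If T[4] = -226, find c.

T[3] = -24 - 5c
T[4] = -96 - 26c
So -96 - 26c = -226, giving c = 5.

5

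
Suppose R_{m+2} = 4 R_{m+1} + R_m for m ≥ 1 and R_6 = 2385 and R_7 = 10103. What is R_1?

-5

Rearranging, R_{m-2} = R_m - 4 R_{m-1}.
R_5 = 10103 - 4*2385 = 563
R_4 = 2385 - 4*563 = 133
R_3 = 563 - 4*133 = 31
R_2 = 133 - 4*31 = 9
R_1 = 31 - 4*9 = -5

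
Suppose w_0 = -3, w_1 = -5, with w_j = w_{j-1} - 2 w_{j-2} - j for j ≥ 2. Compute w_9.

45

w_2 = (-5) - 2·(-3) - 2 = -1
w_3 = (-1) - 2·(-5) - 3 = 6
w_4 = 6 - 2·(-1) - 4 = 4
w_5 = 4 - 2·6 - 5 = -13
w_6 = (-13) - 2·4 - 6 = -27
w_7 = (-27) - 2·(-13) - 7 = -8
w_8 = (-8) - 2·(-27) - 8 = 38
w_9 = 38 - 2·(-8) - 9 = 45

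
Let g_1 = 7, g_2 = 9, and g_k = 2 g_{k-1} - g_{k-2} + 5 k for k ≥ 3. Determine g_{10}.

g_3 = 2·9 - 7 + 15 = 26
g_4 = 2·26 - 9 + 20 = 63
g_5 = 2·63 - 26 + 25 = 125
g_6 = 2·125 - 63 + 30 = 217
g_7 = 2·217 - 125 + 35 = 344
g_8 = 2·344 - 217 + 40 = 511
g_9 = 2·511 - 344 + 45 = 723
g_{10} = 2·723 - 511 + 50 = 985

985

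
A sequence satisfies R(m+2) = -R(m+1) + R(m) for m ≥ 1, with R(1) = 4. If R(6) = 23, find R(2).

Let R(2) = v.
R(3) = 4 - v
R(4) = -4 + 2v
R(5) = 8 - 3v
R(6) = -12 + 5v
So -12 + 5v = 23, giving v = 7.

7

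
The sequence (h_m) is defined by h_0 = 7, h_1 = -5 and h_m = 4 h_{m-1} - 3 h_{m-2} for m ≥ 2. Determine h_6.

-4361

h_2 = 4*(-5) - 3*7 = -41
h_3 = 4*(-41) - 3*(-5) = -149
h_4 = 4*(-149) - 3*(-41) = -473
h_5 = 4*(-473) - 3*(-149) = -1445
h_6 = 4*(-1445) - 3*(-473) = -4361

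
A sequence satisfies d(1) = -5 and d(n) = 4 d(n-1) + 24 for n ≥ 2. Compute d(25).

844424930131960

The fixed point is 24/(1 - 4) = -8, so d(n) + 8 = 4(d(n-1) + 8).
Hence d(n) = 3·4^{n-1} - 8.
d(25) = 3·4^{24} - 8 = 3·281474976710656 - 8 = 844424930131960.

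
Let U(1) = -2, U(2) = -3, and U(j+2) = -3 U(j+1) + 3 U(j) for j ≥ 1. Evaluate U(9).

U(3) = -3(-3) + 3(-2) = 3
U(4) = -3(3) + 3(-3) = -18
U(5) = -3(-18) + 3(3) = 63
U(6) = -3(63) + 3(-18) = -243
U(7) = -3(-243) + 3(63) = 918
U(8) = -3(918) + 3(-243) = -3483
U(9) = -3(-3483) + 3(918) = 13203

13203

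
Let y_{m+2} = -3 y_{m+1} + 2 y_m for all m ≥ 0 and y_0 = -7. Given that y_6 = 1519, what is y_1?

-7

Let y_1 = x.
y_2 = -14 - 3x
y_3 = 42 + 11x
y_4 = -154 - 39x
y_5 = 546 + 139x
y_6 = -1946 - 495x
So -1946 - 495x = 1519, giving x = -7.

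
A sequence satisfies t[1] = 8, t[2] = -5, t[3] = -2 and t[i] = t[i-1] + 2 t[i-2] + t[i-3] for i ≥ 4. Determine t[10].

t[4] = (-2) + 2·(-5) + 8 = -4
t[5] = (-4) + 2·(-2) + (-5) = -13
t[6] = (-13) + 2·(-4) + (-2) = -23
t[7] = (-23) + 2·(-13) + (-4) = -53
t[8] = (-53) + 2·(-23) + (-13) = -112
t[9] = (-112) + 2·(-53) + (-23) = -241
t[10] = (-241) + 2·(-112) + (-53) = -518

-518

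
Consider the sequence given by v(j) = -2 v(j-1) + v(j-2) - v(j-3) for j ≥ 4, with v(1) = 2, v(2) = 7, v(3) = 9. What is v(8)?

-500

v(4) = -2(9) + 7 - 2 = -13
v(5) = -2(-13) + 9 - 7 = 28
v(6) = -2(28) + (-13) - 9 = -78
v(7) = -2(-78) + 28 - (-13) = 197
v(8) = -2(197) + (-78) - 28 = -500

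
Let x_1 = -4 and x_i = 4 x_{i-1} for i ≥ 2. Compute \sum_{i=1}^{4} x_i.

x_2 = 4·(-4) = -16
x_3 = 4·(-16) = -64
x_4 = 4·(-64) = -256
Sum = (-4) + (-16) + (-64) + (-256) = -340

-340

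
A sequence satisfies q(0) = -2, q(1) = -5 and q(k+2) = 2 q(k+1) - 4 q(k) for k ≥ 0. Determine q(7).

-320

q(2) = 2*(-5) - 4*(-2) = -2
q(3) = 2*(-2) - 4*(-5) = 16
q(4) = 2*16 - 4*(-2) = 40
q(5) = 2*40 - 4*16 = 16
q(6) = 2*16 - 4*40 = -128
q(7) = 2*(-128) - 4*16 = -320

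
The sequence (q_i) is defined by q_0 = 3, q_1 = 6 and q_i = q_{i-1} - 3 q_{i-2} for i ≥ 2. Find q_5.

51

q_2 = 6 - 3·3 = -3
q_3 = (-3) - 3·6 = -21
q_4 = (-21) - 3·(-3) = -12
q_5 = (-12) - 3·(-21) = 51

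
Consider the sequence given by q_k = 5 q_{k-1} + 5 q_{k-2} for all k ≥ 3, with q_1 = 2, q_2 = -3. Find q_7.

q_3 = 5*(-3) + 5*2 = -5
q_4 = 5*(-5) + 5*(-3) = -40
q_5 = 5*(-40) + 5*(-5) = -225
q_6 = 5*(-225) + 5*(-40) = -1325
q_7 = 5*(-1325) + 5*(-225) = -7750

-7750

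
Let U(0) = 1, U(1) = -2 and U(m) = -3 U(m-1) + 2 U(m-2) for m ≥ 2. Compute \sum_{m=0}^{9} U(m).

-44725

U(2) = -3·(-2) + 2·1 = 8
U(3) = -3·8 + 2·(-2) = -28
U(4) = -3·(-28) + 2·8 = 100
U(5) = -3·100 + 2·(-28) = -356
U(6) = -3·(-356) + 2·100 = 1268
U(7) = -3·1268 + 2·(-356) = -4516
U(8) = -3·(-4516) + 2·1268 = 16084
U(9) = -3·16084 + 2·(-4516) = -57284
Sum = 1 + (-2) + 8 + (-28) + 100 + (-356) + 1268 + (-4516) + 16084 + (-57284) = -44725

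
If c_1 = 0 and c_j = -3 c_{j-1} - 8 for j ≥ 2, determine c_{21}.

6973568800

The fixed point is -8/(1 + 3) = -2, so c_j + 2 = -3(c_{j-1} + 2).
Hence c_j = 2·(-3)^{j-1} - 2.
c_{21} = 2·(-3)^{20} - 2 = 2·3486784401 - 2 = 6973568800.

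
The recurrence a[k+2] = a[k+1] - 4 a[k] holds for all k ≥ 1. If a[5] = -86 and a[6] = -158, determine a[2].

Rearranging, a[k-2] = (a[k] - a[k-1]) / -4.
a[4] = (-158 - (-86)) / -4 = -72/-4 = 18
a[3] = (-86 - 18) / -4 = -104/-4 = 26
a[2] = (18 - 26) / -4 = -8/-4 = 2

2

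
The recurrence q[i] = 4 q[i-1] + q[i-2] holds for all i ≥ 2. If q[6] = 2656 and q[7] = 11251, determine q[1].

3

Rearranging, q[i-2] = q[i] - 4 q[i-1].
q[5] = 11251 - 4·2656 = 627
q[4] = 2656 - 4·627 = 148
q[3] = 627 - 4·148 = 35
q[2] = 148 - 4·35 = 8
q[1] = 35 - 4·8 = 3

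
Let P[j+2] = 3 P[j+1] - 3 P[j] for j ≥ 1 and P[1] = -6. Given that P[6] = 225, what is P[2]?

Let P[2] = y.
P[3] = 18 + 3y
P[4] = 54 + 6y
P[5] = 108 + 9y
P[6] = 162 + 9y
So 162 + 9y = 225, giving y = 7.

7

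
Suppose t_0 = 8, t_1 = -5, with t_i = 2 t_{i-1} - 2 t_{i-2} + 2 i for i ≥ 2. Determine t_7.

t_2 = 2(-5) - 2(8) + 4 = -22
t_3 = 2(-22) - 2(-5) + 6 = -28
t_4 = 2(-28) - 2(-22) + 8 = -4
t_5 = 2(-4) - 2(-28) + 10 = 58
t_6 = 2(58) - 2(-4) + 12 = 136
t_7 = 2(136) - 2(58) + 14 = 170

170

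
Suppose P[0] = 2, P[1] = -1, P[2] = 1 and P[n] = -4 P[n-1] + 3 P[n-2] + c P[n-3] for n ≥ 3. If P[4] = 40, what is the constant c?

-1

P[3] = -7 + 2c
P[4] = 31 - 9c
So 31 - 9c = 40, giving c = -1.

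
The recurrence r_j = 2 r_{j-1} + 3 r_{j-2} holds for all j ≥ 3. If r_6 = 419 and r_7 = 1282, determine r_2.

Rearranging, r_{j-2} = (r_j - 2 r_{j-1}) / 3.
r_5 = (1282 - 2·419) / 3 = 444/3 = 148
r_4 = (419 - 2·148) / 3 = 123/3 = 41
r_3 = (148 - 2·41) / 3 = 66/3 = 22
r_2 = (41 - 2·22) / 3 = -3/3 = -1

-1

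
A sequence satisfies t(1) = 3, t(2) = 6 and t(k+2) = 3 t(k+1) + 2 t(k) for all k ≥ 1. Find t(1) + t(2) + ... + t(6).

t(3) = 3*6 + 2*3 = 24
t(4) = 3*24 + 2*6 = 84
t(5) = 3*84 + 2*24 = 300
t(6) = 3*300 + 2*84 = 1068
Sum = 3 + 6 + 24 + 84 + 300 + 1068 = 1485

1485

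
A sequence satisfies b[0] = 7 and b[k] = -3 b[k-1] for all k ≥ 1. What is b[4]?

567

b[1] = -3(7) = -21
b[2] = -3(-21) = 63
b[3] = -3(63) = -189
b[4] = -3(-189) = 567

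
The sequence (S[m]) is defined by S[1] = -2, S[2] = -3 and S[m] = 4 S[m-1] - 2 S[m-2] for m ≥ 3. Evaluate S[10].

-40752

S[3] = 4·(-3) - 2·(-2) = -8
S[4] = 4·(-8) - 2·(-3) = -26
S[5] = 4·(-26) - 2·(-8) = -88
S[6] = 4·(-88) - 2·(-26) = -300
S[7] = 4·(-300) - 2·(-88) = -1024
S[8] = 4·(-1024) - 2·(-300) = -3496
S[9] = 4·(-3496) - 2·(-1024) = -11936
S[10] = 4·(-11936) - 2·(-3496) = -40752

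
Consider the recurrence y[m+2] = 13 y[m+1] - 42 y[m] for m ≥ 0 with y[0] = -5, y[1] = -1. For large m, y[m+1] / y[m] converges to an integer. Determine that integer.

7

The characteristic equation is r^2 - 13r + 42 = 0, which factors as (r - 7)(r - 6) = 0.
So the roots are 7 and 6. Since |7| > |6| and the coefficient of 7^m is non-zero, the ratio tends to 7.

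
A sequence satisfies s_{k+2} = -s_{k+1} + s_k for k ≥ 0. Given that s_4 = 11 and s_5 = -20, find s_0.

-5

Rearranging, s_{k-2} = s_k + s_{k-1}.
s_3 = -20 + 11 = -9
s_2 = 11 + (-9) = 2
s_1 = -9 + 2 = -7
s_0 = 2 + (-7) = -5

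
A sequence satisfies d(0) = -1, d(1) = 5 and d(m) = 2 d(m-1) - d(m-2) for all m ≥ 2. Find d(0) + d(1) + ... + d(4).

d(2) = 2(5) - (-1) = 11
d(3) = 2(11) - 5 = 17
d(4) = 2(17) - 11 = 23
Sum = (-1) + 5 + 11 + 17 + 23 = 55

55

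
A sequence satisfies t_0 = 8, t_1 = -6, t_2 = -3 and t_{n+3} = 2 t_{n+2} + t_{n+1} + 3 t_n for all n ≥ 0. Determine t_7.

132

t_3 = 2·(-3) + (-6) + 3·8 = 12
t_4 = 2·12 + (-3) + 3·(-6) = 3
t_5 = 2·3 + 12 + 3·(-3) = 9
t_6 = 2·9 + 3 + 3·12 = 57
t_7 = 2·57 + 9 + 3·3 = 132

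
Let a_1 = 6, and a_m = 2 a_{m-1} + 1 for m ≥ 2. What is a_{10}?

a_2 = 2(6) + 1 = 13
a_3 = 2(13) + 1 = 27
a_4 = 2(27) + 1 = 55
a_5 = 2(55) + 1 = 111
a_6 = 2(111) + 1 = 223
a_7 = 2(223) + 1 = 447
a_8 = 2(447) + 1 = 895
a_9 = 2(895) + 1 = 1791
a_{10} = 2(1791) + 1 = 3583

3583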